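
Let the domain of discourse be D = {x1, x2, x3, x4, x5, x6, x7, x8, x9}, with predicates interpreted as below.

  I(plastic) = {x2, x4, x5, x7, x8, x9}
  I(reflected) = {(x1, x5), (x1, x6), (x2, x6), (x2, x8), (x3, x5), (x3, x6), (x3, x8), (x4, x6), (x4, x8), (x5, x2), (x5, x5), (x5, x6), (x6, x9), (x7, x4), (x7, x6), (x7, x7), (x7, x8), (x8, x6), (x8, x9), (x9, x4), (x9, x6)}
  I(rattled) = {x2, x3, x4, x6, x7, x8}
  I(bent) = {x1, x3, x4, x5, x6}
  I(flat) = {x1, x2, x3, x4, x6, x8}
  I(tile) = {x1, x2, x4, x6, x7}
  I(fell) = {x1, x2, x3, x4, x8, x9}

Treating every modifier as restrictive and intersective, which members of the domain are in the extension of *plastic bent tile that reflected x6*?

{x4}

⟦that reflected x6⟧ = {x : ⟨x, x6⟩ ∈ ⟦reflected⟧} = {x1, x2, x3, x4, x5, x7, x8, x9}
⟦tile⟧ = {x1, x2, x4, x6, x7}
… ∩ ⟦that reflected x6⟧ = {x1, x2, x4, x6, x7} ∩ {x1, x2, x3, x4, x5, x7, x8, x9} = {x1, x2, x4, x7}
… ∩ ⟦plastic⟧ = {x1, x2, x4, x7} ∩ {x2, x4, x5, x7, x8, x9} = {x2, x4, x7}
… ∩ ⟦bent⟧ = {x2, x4, x7} ∩ {x1, x3, x4, x5, x6} = {x4}
So ⟦plastic bent tile that reflected x6⟧ = {x4}.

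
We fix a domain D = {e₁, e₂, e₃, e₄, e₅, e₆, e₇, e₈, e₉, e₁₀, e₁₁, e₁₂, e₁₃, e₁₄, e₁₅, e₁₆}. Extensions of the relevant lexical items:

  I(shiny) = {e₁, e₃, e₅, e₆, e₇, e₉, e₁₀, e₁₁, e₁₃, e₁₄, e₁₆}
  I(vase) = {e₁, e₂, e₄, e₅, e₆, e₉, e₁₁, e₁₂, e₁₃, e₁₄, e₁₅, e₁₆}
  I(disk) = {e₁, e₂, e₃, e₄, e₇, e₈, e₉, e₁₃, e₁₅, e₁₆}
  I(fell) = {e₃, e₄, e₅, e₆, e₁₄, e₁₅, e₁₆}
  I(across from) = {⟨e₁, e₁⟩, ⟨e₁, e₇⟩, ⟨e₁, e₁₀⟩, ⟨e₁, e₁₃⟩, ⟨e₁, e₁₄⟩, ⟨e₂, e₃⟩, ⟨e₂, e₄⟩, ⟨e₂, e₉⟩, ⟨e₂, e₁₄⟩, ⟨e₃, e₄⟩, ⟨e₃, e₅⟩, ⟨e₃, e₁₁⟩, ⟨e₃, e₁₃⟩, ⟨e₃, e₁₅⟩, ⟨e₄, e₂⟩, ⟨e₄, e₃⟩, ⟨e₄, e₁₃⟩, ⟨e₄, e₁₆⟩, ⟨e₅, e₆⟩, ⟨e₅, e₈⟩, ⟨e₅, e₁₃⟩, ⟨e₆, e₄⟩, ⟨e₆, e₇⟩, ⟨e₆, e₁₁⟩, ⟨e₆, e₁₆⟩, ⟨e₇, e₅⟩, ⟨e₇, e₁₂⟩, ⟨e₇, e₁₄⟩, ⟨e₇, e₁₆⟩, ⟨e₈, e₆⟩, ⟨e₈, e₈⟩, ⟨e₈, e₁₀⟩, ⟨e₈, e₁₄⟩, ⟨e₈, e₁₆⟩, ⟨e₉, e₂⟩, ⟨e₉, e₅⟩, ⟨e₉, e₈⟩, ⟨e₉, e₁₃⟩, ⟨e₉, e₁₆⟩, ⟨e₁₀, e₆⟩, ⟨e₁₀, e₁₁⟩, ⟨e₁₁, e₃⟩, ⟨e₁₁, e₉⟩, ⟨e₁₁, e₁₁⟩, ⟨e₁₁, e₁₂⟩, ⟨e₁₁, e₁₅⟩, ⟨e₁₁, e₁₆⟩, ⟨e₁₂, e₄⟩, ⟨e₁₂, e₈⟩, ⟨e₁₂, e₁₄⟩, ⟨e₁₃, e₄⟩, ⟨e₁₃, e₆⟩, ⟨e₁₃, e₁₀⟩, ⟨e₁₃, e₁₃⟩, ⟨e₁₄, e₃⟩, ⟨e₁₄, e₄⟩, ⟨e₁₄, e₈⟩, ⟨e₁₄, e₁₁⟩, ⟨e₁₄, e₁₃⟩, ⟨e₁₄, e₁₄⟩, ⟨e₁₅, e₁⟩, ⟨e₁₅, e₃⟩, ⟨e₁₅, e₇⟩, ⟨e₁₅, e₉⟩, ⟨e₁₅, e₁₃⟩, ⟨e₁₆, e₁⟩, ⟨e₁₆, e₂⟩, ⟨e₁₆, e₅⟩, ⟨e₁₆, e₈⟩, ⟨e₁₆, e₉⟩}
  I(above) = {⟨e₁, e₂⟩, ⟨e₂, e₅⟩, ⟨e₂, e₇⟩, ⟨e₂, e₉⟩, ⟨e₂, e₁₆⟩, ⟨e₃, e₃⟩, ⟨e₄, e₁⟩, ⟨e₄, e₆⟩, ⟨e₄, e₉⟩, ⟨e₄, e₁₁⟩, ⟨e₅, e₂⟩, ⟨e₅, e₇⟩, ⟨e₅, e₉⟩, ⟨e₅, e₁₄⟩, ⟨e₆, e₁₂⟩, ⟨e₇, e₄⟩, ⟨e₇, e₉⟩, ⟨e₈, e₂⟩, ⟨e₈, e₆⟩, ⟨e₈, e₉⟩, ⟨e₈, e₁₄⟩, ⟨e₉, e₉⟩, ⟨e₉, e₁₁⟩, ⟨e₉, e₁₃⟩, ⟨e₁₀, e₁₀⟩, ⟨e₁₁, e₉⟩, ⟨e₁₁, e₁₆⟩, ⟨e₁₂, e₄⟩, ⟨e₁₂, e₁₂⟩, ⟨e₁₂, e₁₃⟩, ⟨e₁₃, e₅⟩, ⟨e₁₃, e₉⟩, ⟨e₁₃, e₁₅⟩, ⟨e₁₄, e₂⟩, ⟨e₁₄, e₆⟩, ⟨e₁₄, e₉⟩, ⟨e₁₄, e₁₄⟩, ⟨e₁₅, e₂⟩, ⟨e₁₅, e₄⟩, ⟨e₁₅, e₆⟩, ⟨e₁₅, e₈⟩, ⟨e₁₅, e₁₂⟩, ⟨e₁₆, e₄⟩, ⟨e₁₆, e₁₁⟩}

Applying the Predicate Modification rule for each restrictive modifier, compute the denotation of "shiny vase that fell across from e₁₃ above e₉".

{e₅, e₁₄}

⟦that fell⟧ = ⟦fell⟧ = {e₃, e₄, e₅, e₆, e₁₄, e₁₅, e₁₆}
⟦across from e₁₃⟧ = {x : ⟨x, e₁₃⟩ ∈ ⟦across from⟧} = {e₁, e₃, e₄, e₅, e₉, e₁₃, e₁₄, e₁₅}
⟦above e₉⟧ = {x : ⟨x, e₉⟩ ∈ ⟦above⟧} = {e₂, e₄, e₅, e₇, e₈, e₉, e₁₁, e₁₃, e₁₄}
⟦vase⟧ = {e₁, e₂, e₄, e₅, e₆, e₉, e₁₁, e₁₂, e₁₃, e₁₄, e₁₅, e₁₆}
… ∩ ⟦that fell⟧ = {e₁, e₂, e₄, e₅, e₆, e₉, e₁₁, e₁₂, e₁₃, e₁₄, e₁₅, e₁₆} ∩ {e₃, e₄, e₅, e₆, e₁₄, e₁₅, e₁₆} = {e₄, e₅, e₆, e₁₄, e₁₅, e₁₆}
… ∩ ⟦across from e₁₃⟧ = {e₄, e₅, e₆, e₁₄, e₁₅, e₁₆} ∩ {e₁, e₃, e₄, e₅, e₉, e₁₃, e₁₄, e₁₅} = {e₄, e₅, e₁₄, e₁₅}
… ∩ ⟦above e₉⟧ = {e₄, e₅, e₁₄, e₁₅} ∩ {e₂, e₄, e₅, e₇, e₈, e₉, e₁₁, e₁₃, e₁₄} = {e₄, e₅, e₁₄}
… ∩ ⟦shiny⟧ = {e₄, e₅, e₁₄} ∩ {e₁, e₃, e₅, e₆, e₇, e₉, e₁₀, e₁₁, e₁₃, e₁₄, e₁₆} = {e₅, e₁₄}
So ⟦shiny vase that fell across from e₁₃ above e₉⟧ = {e₅, e₁₄}.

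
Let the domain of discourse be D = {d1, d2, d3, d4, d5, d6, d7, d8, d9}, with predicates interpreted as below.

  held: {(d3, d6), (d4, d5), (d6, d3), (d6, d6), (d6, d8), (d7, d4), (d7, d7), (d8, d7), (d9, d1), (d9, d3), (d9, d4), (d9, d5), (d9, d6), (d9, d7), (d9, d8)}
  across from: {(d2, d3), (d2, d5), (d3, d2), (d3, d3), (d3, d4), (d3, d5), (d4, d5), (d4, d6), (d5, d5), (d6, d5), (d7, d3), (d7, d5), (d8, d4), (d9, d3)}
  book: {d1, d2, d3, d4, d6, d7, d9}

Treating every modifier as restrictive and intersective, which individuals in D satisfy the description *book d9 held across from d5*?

{d3, d4, d6, d7}

⟦d9 held⟧ = {x : ⟨d9, x⟩ ∈ ⟦held⟧} = {d1, d3, d4, d5, d6, d7, d8}
⟦across from d5⟧ = {x : ⟨x, d5⟩ ∈ ⟦across from⟧} = {d2, d3, d4, d5, d6, d7}
⟦book⟧ = {d1, d2, d3, d4, d6, d7, d9}
… ∩ ⟦d9 held⟧ = {d1, d2, d3, d4, d6, d7, d9} ∩ {d1, d3, d4, d5, d6, d7, d8} = {d1, d3, d4, d6, d7}
… ∩ ⟦across from d5⟧ = {d1, d3, d4, d6, d7} ∩ {d2, d3, d4, d5, d6, d7} = {d3, d4, d6, d7}
So ⟦book d9 held across from d5⟧ = {d3, d4, d6, d7}.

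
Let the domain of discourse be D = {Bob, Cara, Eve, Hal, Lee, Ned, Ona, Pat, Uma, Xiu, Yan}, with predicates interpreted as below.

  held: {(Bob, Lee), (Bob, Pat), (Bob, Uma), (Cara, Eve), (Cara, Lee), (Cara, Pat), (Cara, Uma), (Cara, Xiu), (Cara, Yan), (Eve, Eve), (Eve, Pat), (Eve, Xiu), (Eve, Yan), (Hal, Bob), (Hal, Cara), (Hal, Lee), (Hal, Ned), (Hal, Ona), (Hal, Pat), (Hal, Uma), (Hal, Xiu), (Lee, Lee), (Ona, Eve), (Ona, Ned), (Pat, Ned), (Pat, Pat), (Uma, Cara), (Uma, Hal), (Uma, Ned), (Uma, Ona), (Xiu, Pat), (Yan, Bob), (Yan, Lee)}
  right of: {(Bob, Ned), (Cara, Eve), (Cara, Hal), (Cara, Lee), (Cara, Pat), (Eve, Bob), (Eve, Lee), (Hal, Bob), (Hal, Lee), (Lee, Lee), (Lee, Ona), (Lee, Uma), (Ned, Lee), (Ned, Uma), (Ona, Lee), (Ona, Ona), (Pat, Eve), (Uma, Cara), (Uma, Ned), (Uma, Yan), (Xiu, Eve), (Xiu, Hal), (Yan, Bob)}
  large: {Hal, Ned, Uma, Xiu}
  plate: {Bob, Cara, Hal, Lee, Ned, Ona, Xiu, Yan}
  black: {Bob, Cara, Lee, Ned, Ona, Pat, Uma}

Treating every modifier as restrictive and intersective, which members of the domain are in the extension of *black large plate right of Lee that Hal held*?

{Ned}

⟦right of Lee⟧ = {x : ⟨x, Lee⟩ ∈ ⟦right of⟧} = {Cara, Eve, Hal, Lee, Ned, Ona}
⟦that Hal held⟧ = {x : ⟨Hal, x⟩ ∈ ⟦held⟧} = {Bob, Cara, Lee, Ned, Ona, Pat, Uma, Xiu}
⟦plate⟧ = {Bob, Cara, Hal, Lee, Ned, Ona, Xiu, Yan}
… ∩ ⟦right of Lee⟧ = {Bob, Cara, Hal, Lee, Ned, Ona, Xiu, Yan} ∩ {Cara, Eve, Hal, Lee, Ned, Ona} = {Cara, Hal, Lee, Ned, Ona}
… ∩ ⟦that Hal held⟧ = {Cara, Hal, Lee, Ned, Ona} ∩ {Bob, Cara, Lee, Ned, Ona, Pat, Uma, Xiu} = {Cara, Lee, Ned, Ona}
… ∩ ⟦black⟧ = {Cara, Lee, Ned, Ona} ∩ {Bob, Cara, Lee, Ned, Ona, Pat, Uma} = {Cara, Lee, Ned, Ona}
… ∩ ⟦large⟧ = {Cara, Lee, Ned, Ona} ∩ {Hal, Ned, Uma, Xiu} = {Ned}
So ⟦black large plate right of Lee that Hal held⟧ = {Ned}.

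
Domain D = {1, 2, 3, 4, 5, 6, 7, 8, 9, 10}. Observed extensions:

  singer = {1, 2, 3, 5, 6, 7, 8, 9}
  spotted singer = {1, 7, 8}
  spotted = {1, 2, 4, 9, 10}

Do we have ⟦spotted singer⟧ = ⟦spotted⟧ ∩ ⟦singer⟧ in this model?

⟦spotted⟧ ∩ ⟦singer⟧ = {1, 2, 4, 9, 10} ∩ {1, 2, 3, 5, 6, 7, 8, 9} = {1, 2, 9}
Observed ⟦spotted singer⟧ = {1, 7, 8}.
These differ, so the modifier is not intersective in this model.

no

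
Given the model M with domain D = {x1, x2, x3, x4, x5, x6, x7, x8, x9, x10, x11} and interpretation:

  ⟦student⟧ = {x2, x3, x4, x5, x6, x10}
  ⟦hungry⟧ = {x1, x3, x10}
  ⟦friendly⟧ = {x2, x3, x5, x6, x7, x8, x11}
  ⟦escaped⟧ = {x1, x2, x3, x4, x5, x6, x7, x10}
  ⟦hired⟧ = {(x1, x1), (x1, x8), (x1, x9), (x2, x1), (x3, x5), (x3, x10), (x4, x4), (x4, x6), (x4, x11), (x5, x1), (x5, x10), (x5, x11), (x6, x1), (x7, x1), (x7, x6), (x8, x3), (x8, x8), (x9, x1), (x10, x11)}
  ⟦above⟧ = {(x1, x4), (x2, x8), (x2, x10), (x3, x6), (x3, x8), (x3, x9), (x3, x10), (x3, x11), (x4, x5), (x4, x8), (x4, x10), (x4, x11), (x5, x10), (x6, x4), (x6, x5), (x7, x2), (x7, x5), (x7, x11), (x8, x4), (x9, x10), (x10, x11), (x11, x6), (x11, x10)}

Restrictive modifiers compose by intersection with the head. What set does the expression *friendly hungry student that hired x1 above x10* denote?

⟦that hired x1⟧ = {x : ⟨x, x1⟩ ∈ ⟦hired⟧} = {x1, x2, x5, x6, x7, x9}
⟦above x10⟧ = {x : ⟨x, x10⟩ ∈ ⟦above⟧} = {x2, x3, x4, x5, x9, x11}
⟦student⟧ = {x2, x3, x4, x5, x6, x10}
… ∩ ⟦that hired x1⟧ = {x2, x3, x4, x5, x6, x10} ∩ {x1, x2, x5, x6, x7, x9} = {x2, x5, x6}
… ∩ ⟦above x10⟧ = {x2, x5, x6} ∩ {x2, x3, x4, x5, x9, x11} = {x2, x5}
… ∩ ⟦friendly⟧ = {x2, x5} ∩ {x2, x3, x5, x6, x7, x8, x11} = {x2, x5}
… ∩ ⟦hungry⟧ = {x2, x5} ∩ {x1, x3, x10} = ∅
So ⟦friendly hungry student that hired x1 above x10⟧ = {}.

{}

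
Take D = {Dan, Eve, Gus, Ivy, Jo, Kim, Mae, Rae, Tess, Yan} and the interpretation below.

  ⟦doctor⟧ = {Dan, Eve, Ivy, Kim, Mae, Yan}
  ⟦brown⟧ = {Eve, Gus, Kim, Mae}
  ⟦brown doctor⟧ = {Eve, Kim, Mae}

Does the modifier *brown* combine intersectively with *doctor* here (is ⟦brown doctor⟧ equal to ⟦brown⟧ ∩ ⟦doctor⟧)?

⟦brown⟧ ∩ ⟦doctor⟧ = {Eve, Gus, Kim, Mae} ∩ {Dan, Eve, Ivy, Kim, Mae, Yan} = {Eve, Kim, Mae}
Observed ⟦brown doctor⟧ = {Eve, Kim, Mae}.
These coincide, so the modifier is intersective here.

yes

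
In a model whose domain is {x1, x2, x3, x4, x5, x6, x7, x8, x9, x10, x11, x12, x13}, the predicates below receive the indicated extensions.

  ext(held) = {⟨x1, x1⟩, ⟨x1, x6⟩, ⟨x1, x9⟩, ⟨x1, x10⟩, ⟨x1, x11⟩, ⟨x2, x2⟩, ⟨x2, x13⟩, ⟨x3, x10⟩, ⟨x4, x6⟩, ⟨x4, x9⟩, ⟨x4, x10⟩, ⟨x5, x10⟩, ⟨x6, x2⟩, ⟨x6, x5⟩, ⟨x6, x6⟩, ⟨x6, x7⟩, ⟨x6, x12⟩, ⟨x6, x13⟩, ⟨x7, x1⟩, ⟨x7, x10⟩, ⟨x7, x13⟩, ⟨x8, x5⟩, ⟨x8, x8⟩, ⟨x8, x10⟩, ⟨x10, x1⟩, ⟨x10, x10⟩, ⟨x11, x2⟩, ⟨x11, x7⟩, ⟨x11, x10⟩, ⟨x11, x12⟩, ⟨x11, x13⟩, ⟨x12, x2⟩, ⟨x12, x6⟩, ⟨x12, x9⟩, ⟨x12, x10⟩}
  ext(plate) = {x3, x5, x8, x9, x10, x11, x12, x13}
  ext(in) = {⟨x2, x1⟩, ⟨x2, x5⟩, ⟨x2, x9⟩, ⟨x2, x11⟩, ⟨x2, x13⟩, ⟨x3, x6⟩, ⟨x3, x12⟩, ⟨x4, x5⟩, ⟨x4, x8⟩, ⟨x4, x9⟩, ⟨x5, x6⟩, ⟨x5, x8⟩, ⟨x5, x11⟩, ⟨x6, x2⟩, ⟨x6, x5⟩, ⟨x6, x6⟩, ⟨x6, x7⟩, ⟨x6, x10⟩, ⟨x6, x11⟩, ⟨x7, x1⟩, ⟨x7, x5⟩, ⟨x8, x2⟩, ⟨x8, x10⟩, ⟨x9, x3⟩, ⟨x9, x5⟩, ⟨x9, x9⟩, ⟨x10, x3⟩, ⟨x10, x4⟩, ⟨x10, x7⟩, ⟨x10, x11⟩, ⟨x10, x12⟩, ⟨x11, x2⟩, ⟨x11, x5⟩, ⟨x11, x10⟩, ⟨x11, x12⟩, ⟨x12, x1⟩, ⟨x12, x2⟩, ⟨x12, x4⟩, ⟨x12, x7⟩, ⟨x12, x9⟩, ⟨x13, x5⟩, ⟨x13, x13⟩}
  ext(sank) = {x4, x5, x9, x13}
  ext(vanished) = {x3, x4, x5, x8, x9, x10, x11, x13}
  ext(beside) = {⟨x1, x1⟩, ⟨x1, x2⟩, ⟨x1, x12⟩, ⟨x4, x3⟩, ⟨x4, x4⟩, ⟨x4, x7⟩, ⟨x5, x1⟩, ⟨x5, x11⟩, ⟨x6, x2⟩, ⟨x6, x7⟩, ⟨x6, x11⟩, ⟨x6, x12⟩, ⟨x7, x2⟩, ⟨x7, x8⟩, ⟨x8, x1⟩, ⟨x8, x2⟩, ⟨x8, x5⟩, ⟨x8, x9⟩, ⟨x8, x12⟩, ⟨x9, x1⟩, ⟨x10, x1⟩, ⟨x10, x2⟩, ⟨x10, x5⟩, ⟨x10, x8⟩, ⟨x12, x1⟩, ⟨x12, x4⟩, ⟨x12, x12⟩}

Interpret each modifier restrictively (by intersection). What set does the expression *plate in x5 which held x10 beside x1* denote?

{ }

⟦in x5⟧ = {x : ⟨x, x5⟩ ∈ ⟦in⟧} = {x2, x4, x6, x7, x9, x11, x13}
⟦which held x10⟧ = {x : ⟨x, x10⟩ ∈ ⟦held⟧} = {x1, x3, x4, x5, x7, x8, x10, x11, x12}
⟦beside x1⟧ = {x : ⟨x, x1⟩ ∈ ⟦beside⟧} = {x1, x5, x8, x9, x10, x12}
⟦plate⟧ = {x3, x5, x8, x9, x10, x11, x12, x13}
… ∩ ⟦in x5⟧ = {x3, x5, x8, x9, x10, x11, x12, x13} ∩ {x2, x4, x6, x7, x9, x11, x13} = {x9, x11, x13}
… ∩ ⟦which held x10⟧ = {x9, x11, x13} ∩ {x1, x3, x4, x5, x7, x8, x10, x11, x12} = {x11}
… ∩ ⟦beside x1⟧ = {x11} ∩ {x1, x5, x8, x9, x10, x12} = ∅
So ⟦plate in x5 which held x10 beside x1⟧ = { }.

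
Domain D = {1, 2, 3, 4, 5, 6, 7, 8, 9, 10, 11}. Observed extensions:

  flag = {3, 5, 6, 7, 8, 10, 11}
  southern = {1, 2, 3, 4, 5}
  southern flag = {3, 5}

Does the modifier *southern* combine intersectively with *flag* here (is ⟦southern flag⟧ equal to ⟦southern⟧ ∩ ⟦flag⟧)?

⟦southern⟧ ∩ ⟦flag⟧ = {1, 2, 3, 4, 5} ∩ {3, 5, 6, 7, 8, 10, 11} = {3, 5}
Observed ⟦southern flag⟧ = {3, 5}.
These coincide, so the modifier is intersective here.

yes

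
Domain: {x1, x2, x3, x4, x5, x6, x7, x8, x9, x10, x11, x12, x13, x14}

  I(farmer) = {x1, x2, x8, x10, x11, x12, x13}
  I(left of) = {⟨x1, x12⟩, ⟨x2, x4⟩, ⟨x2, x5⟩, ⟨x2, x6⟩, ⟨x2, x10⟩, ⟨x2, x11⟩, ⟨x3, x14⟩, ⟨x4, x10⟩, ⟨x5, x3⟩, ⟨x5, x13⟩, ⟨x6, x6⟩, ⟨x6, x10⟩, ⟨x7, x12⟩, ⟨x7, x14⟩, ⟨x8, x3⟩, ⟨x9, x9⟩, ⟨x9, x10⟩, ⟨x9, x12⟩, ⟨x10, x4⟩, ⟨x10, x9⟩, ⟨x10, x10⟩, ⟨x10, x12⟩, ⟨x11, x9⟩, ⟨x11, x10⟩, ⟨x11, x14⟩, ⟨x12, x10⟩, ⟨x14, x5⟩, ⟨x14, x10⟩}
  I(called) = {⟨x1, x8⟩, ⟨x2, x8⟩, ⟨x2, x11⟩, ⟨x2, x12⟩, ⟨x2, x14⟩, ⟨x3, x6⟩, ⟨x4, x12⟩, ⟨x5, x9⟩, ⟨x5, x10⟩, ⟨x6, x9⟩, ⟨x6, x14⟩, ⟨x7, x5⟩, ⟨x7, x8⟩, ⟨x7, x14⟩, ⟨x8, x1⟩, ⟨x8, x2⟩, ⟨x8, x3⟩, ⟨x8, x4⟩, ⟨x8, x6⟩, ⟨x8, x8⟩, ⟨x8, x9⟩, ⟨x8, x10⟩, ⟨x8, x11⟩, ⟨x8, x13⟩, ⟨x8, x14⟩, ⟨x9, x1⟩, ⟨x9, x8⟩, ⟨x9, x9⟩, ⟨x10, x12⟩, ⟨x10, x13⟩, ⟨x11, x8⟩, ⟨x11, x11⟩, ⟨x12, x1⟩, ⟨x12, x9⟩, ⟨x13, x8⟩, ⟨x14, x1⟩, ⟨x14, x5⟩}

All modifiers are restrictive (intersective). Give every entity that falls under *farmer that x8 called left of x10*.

⟦that x8 called⟧ = {x : ⟨x8, x⟩ ∈ ⟦called⟧} = {x1, x2, x3, x4, x6, x8, x9, x10, x11, x13, x14}
⟦left of x10⟧ = {x : ⟨x, x10⟩ ∈ ⟦left of⟧} = {x2, x4, x6, x9, x10, x11, x12, x14}
⟦farmer⟧ = {x1, x2, x8, x10, x11, x12, x13}
… ∩ ⟦that x8 called⟧ = {x1, x2, x8, x10, x11, x12, x13} ∩ {x1, x2, x3, x4, x6, x8, x9, x10, x11, x13, x14} = {x1, x2, x8, x10, x11, x13}
… ∩ ⟦left of x10⟧ = {x1, x2, x8, x10, x11, x13} ∩ {x2, x4, x6, x9, x10, x11, x12, x14} = {x2, x10, x11}
So ⟦farmer that x8 called left of x10⟧ = {x2, x10, x11}.

{x2, x10, x11}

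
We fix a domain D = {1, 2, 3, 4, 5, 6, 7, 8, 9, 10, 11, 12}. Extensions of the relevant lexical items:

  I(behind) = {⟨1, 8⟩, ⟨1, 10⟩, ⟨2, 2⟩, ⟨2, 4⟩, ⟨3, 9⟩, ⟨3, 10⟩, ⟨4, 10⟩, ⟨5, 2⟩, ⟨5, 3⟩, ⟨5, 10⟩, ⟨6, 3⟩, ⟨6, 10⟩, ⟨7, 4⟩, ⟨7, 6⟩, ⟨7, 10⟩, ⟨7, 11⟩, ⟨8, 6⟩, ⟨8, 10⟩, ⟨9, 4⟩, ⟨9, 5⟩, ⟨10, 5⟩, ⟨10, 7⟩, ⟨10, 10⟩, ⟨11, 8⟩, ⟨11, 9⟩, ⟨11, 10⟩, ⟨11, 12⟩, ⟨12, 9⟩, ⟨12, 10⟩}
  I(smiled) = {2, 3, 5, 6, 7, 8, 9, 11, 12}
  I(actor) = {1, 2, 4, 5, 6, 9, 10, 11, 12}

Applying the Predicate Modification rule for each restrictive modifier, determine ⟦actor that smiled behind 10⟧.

{5, 6, 11, 12}

⟦that smiled⟧ = ⟦smiled⟧ = {2, 3, 5, 6, 7, 8, 9, 11, 12}
⟦behind 10⟧ = {x : ⟨x, 10⟩ ∈ ⟦behind⟧} = {1, 3, 4, 5, 6, 7, 8, 10, 11, 12}
⟦actor⟧ = {1, 2, 4, 5, 6, 9, 10, 11, 12}
… ∩ ⟦that smiled⟧ = {1, 2, 4, 5, 6, 9, 10, 11, 12} ∩ {2, 3, 5, 6, 7, 8, 9, 11, 12} = {2, 5, 6, 9, 11, 12}
… ∩ ⟦behind 10⟧ = {2, 5, 6, 9, 11, 12} ∩ {1, 3, 4, 5, 6, 7, 8, 10, 11, 12} = {5, 6, 11, 12}
So ⟦actor that smiled behind 10⟧ = {5, 6, 11, 12}.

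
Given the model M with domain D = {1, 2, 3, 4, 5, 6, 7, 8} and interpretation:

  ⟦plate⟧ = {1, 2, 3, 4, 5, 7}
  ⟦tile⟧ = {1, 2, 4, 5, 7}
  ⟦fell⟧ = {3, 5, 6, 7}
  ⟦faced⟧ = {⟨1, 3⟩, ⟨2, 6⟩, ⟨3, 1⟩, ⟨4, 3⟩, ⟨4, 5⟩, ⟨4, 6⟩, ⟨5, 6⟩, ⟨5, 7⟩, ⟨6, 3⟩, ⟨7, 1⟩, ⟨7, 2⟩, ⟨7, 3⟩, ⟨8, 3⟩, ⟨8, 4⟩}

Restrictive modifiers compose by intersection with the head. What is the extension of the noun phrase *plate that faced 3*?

⟦that faced 3⟧ = {x : ⟨x, 3⟩ ∈ ⟦faced⟧} = {1, 4, 6, 7, 8}
⟦plate⟧ = {1, 2, 3, 4, 5, 7}
… ∩ ⟦that faced 3⟧ = {1, 2, 3, 4, 5, 7} ∩ {1, 4, 6, 7, 8} = {1, 4, 7}
So ⟦plate that faced 3⟧ = {1, 4, 7}.

{1, 4, 7}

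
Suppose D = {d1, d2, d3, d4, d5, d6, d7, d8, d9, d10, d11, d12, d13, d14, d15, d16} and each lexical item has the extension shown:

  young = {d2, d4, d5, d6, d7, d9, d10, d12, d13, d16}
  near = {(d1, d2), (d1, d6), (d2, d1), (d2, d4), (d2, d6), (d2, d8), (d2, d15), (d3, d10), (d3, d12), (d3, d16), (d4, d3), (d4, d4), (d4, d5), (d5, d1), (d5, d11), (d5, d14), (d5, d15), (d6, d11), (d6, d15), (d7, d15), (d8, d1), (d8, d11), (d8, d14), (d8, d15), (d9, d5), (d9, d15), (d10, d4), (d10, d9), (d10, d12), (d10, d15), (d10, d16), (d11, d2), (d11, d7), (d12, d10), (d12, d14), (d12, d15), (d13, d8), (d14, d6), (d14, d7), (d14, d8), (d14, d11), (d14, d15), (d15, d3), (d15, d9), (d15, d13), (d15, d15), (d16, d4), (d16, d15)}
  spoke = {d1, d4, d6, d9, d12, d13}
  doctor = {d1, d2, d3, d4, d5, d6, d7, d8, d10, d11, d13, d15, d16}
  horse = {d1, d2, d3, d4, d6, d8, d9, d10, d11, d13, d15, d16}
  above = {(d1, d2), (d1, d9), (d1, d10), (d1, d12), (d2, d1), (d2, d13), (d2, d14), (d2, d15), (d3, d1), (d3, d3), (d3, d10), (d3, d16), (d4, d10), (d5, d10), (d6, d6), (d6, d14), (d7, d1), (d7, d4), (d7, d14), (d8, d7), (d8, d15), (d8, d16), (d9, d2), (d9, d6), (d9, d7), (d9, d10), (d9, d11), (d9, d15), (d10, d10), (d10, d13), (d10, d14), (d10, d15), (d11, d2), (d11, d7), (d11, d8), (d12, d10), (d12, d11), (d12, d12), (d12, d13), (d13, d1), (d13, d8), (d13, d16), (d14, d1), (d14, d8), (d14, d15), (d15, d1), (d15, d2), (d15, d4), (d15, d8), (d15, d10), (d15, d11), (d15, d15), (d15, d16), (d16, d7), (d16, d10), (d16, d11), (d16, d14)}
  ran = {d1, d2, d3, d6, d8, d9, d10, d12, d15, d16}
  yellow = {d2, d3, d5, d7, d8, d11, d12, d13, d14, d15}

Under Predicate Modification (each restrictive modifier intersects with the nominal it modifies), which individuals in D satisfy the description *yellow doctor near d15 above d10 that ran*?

{d15}

⟦near d15⟧ = {x : ⟨x, d15⟩ ∈ ⟦near⟧} = {d2, d5, d6, d7, d8, d9, d10, d12, d14, d15, d16}
⟦above d10⟧ = {x : ⟨x, d10⟩ ∈ ⟦above⟧} = {d1, d3, d4, d5, d9, d10, d12, d15, d16}
⟦that ran⟧ = ⟦ran⟧ = {d1, d2, d3, d6, d8, d9, d10, d12, d15, d16}
⟦doctor⟧ = {d1, d2, d3, d4, d5, d6, d7, d8, d10, d11, d13, d15, d16}
… ∩ ⟦near d15⟧ = {d1, d2, d3, d4, d5, d6, d7, d8, d10, d11, d13, d15, d16} ∩ {d2, d5, d6, d7, d8, d9, d10, d12, d14, d15, d16} = {d2, d5, d6, d7, d8, d10, d15, d16}
… ∩ ⟦above d10⟧ = {d2, d5, d6, d7, d8, d10, d15, d16} ∩ {d1, d3, d4, d5, d9, d10, d12, d15, d16} = {d5, d10, d15, d16}
… ∩ ⟦that ran⟧ = {d5, d10, d15, d16} ∩ {d1, d2, d3, d6, d8, d9, d10, d12, d15, d16} = {d10, d15, d16}
… ∩ ⟦yellow⟧ = {d10, d15, d16} ∩ {d2, d3, d5, d7, d8, d11, d12, d13, d14, d15} = {d15}
So ⟦yellow doctor near d15 above d10 that ran⟧ = {d15}.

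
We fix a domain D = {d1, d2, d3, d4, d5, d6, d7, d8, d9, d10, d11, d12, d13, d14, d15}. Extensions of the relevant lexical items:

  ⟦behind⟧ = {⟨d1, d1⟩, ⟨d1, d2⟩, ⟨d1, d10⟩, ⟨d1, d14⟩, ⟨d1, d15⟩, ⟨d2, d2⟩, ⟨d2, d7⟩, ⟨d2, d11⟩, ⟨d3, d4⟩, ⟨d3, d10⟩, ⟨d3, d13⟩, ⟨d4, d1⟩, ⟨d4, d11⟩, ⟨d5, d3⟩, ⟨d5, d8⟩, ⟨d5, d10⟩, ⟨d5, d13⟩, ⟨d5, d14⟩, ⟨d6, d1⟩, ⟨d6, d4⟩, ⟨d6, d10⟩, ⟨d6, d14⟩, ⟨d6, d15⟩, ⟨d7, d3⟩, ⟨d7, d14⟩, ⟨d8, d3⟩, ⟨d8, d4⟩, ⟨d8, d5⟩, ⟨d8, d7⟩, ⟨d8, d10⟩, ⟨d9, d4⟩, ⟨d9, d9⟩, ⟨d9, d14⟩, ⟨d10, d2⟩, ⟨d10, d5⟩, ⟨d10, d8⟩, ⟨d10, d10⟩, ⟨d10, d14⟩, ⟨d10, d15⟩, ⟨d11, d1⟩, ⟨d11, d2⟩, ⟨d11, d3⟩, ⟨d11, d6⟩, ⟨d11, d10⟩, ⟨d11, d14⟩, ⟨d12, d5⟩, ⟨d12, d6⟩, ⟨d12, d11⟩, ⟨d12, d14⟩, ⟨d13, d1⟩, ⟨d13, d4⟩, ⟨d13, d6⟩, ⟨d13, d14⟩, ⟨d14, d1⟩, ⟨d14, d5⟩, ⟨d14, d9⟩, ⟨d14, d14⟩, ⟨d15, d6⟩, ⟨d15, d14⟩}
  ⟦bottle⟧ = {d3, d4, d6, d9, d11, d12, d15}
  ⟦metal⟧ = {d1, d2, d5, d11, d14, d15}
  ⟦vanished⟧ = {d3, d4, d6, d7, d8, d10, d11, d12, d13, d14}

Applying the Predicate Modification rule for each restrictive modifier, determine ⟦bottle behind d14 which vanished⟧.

{d6, d11, d12}

⟦behind d14⟧ = {x : ⟨x, d14⟩ ∈ ⟦behind⟧} = {d1, d5, d6, d7, d9, d10, d11, d12, d13, d14, d15}
⟦which vanished⟧ = ⟦vanished⟧ = {d3, d4, d6, d7, d8, d10, d11, d12, d13, d14}
⟦bottle⟧ = {d3, d4, d6, d9, d11, d12, d15}
… ∩ ⟦behind d14⟧ = {d3, d4, d6, d9, d11, d12, d15} ∩ {d1, d5, d6, d7, d9, d10, d11, d12, d13, d14, d15} = {d6, d9, d11, d12, d15}
… ∩ ⟦which vanished⟧ = {d6, d9, d11, d12, d15} ∩ {d3, d4, d6, d7, d8, d10, d11, d12, d13, d14} = {d6, d11, d12}
So ⟦bottle behind d14 which vanished⟧ = {d6, d11, d12}.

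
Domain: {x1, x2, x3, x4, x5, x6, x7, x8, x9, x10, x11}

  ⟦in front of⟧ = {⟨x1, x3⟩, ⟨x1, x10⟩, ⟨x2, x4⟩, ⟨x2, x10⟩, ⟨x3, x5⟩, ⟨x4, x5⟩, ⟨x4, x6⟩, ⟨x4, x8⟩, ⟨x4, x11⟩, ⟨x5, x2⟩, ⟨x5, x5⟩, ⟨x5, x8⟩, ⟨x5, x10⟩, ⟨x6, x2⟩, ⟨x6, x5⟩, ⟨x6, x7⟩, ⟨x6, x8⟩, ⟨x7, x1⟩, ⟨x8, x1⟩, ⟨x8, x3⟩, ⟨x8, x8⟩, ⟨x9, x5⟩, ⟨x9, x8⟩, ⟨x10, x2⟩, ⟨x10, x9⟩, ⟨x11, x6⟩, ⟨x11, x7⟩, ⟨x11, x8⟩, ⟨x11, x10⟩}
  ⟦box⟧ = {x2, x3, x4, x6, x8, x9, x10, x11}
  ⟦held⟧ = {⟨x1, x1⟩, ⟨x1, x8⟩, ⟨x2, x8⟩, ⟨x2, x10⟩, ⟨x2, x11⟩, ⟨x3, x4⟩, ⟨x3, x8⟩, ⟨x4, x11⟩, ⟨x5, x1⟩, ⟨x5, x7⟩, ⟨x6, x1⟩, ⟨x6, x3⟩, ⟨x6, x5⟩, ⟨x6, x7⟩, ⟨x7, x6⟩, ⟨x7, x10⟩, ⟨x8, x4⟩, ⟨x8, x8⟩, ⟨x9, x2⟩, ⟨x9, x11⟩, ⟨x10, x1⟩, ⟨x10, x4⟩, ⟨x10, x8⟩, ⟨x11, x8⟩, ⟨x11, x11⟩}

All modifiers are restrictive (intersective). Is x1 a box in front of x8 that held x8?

⟦in front of x8⟧ = {x : ⟨x, x8⟩ ∈ ⟦in front of⟧} = {x4, x5, x6, x8, x9, x11}
⟦that held x8⟧ = {x : ⟨x, x8⟩ ∈ ⟦held⟧} = {x1, x2, x3, x8, x10, x11}
⟦box⟧ = {x2, x3, x4, x6, x8, x9, x10, x11}
… ∩ ⟦in front of x8⟧ = {x2, x3, x4, x6, x8, x9, x10, x11} ∩ {x4, x5, x6, x8, x9, x11} = {x4, x6, x8, x9, x11}
… ∩ ⟦that held x8⟧ = {x4, x6, x8, x9, x11} ∩ {x1, x2, x3, x8, x10, x11} = {x8, x11}
⟦box in front of x8 that held x8⟧ = {x8, x11}; x1 ∉ this set.

no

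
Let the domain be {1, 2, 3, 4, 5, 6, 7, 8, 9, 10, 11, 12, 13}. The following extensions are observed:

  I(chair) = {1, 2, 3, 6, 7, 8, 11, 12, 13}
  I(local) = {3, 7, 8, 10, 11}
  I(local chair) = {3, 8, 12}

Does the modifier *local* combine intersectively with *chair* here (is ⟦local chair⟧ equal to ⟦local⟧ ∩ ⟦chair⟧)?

⟦local⟧ ∩ ⟦chair⟧ = {3, 7, 8, 10, 11} ∩ {1, 2, 3, 6, 7, 8, 11, 12, 13} = {3, 7, 8, 11}
Observed ⟦local chair⟧ = {3, 8, 12}.
These differ, so the modifier is not intersective in this model.

no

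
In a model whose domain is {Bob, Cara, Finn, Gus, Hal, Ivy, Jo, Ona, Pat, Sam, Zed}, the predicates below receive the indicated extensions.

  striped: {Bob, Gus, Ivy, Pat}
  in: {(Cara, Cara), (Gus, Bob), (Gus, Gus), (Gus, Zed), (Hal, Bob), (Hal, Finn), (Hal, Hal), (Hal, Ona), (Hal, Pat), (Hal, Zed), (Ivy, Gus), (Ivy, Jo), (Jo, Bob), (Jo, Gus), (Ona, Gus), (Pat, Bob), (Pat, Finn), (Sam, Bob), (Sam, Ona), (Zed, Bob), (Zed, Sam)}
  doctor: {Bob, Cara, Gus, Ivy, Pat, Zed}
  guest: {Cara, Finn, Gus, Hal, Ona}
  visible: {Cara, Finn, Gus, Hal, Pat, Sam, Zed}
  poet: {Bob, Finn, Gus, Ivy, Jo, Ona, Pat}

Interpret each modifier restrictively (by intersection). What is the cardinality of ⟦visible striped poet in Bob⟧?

2

⟦in Bob⟧ = {x : ⟨x, Bob⟩ ∈ ⟦in⟧} = {Gus, Hal, Jo, Pat, Sam, Zed}
⟦poet⟧ = {Bob, Finn, Gus, Ivy, Jo, Ona, Pat}
… ∩ ⟦in Bob⟧ = {Bob, Finn, Gus, Ivy, Jo, Ona, Pat} ∩ {Gus, Hal, Jo, Pat, Sam, Zed} = {Gus, Jo, Pat}
… ∩ ⟦visible⟧ = {Gus, Jo, Pat} ∩ {Cara, Finn, Gus, Hal, Pat, Sam, Zed} = {Gus, Pat}
… ∩ ⟦striped⟧ = {Gus, Pat} ∩ {Bob, Gus, Ivy, Pat} = {Gus, Pat}
⟦visible striped poet in Bob⟧ = {Gus, Pat}, so the cardinality is 2.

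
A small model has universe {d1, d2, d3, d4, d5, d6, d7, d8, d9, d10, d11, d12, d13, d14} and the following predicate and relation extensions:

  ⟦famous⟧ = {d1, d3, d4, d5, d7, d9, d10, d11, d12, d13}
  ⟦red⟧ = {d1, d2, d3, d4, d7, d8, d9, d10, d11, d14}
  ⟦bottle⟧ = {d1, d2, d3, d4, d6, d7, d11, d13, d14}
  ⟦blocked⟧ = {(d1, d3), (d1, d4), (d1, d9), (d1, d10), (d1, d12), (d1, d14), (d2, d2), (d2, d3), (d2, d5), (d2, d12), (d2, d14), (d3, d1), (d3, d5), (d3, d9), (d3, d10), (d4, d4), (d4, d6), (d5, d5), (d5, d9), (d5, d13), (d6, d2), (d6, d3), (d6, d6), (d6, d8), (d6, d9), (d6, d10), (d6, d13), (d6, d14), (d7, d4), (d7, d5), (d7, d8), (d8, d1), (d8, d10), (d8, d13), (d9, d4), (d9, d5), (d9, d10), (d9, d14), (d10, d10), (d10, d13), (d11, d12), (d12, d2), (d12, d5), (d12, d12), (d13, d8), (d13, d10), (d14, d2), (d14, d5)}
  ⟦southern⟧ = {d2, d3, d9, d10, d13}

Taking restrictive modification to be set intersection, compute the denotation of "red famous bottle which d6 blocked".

{d3}

⟦which d6 blocked⟧ = {x : ⟨d6, x⟩ ∈ ⟦blocked⟧} = {d2, d3, d6, d8, d9, d10, d13, d14}
⟦bottle⟧ = {d1, d2, d3, d4, d6, d7, d11, d13, d14}
… ∩ ⟦which d6 blocked⟧ = {d1, d2, d3, d4, d6, d7, d11, d13, d14} ∩ {d2, d3, d6, d8, d9, d10, d13, d14} = {d2, d3, d6, d13, d14}
… ∩ ⟦red⟧ = {d2, d3, d6, d13, d14} ∩ {d1, d2, d3, d4, d7, d8, d9, d10, d11, d14} = {d2, d3, d14}
… ∩ ⟦famous⟧ = {d2, d3, d14} ∩ {d1, d3, d4, d5, d7, d9, d10, d11, d12, d13} = {d3}
So ⟦red famous bottle which d6 blocked⟧ = {d3}.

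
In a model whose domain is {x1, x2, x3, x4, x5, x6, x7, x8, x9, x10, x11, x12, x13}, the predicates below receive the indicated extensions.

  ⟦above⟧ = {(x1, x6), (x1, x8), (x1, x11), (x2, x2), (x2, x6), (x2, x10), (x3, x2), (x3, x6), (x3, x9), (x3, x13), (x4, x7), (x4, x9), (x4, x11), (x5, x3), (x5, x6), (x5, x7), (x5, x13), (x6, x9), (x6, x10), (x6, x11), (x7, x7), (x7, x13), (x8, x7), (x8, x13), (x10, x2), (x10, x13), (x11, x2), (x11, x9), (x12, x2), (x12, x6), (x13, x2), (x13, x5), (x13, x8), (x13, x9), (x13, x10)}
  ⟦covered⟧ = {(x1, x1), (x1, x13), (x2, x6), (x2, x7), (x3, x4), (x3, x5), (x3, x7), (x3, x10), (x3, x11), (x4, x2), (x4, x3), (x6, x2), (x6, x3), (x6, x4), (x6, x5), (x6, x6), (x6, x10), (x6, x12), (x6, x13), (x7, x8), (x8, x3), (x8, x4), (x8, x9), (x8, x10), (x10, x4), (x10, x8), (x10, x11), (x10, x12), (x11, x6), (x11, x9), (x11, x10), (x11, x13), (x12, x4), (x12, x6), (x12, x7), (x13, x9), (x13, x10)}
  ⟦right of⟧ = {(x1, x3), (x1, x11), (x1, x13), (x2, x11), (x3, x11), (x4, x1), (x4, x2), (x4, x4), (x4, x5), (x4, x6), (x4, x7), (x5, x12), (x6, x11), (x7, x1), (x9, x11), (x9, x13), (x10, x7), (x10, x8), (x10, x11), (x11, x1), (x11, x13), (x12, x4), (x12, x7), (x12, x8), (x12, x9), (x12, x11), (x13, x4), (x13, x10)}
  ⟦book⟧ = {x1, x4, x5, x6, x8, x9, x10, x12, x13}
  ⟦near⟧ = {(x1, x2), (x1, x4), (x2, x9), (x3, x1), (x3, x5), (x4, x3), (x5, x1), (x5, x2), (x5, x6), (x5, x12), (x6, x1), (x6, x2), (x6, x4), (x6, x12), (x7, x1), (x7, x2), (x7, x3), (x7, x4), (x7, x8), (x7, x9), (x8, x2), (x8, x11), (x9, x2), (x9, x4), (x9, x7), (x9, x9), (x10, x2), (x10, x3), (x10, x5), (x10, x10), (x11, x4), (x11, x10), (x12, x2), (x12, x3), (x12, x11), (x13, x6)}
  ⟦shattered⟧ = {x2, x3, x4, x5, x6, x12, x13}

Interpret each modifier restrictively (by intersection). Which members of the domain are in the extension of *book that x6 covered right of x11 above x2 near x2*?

⟦that x6 covered⟧ = {x : ⟨x6, x⟩ ∈ ⟦covered⟧} = {x2, x3, x4, x5, x6, x10, x12, x13}
⟦right of x11⟧ = {x : ⟨x, x11⟩ ∈ ⟦right of⟧} = {x1, x2, x3, x6, x9, x10, x12}
⟦above x2⟧ = {x : ⟨x, x2⟩ ∈ ⟦above⟧} = {x2, x3, x10, x11, x12, x13}
⟦near x2⟧ = {x : ⟨x, x2⟩ ∈ ⟦near⟧} = {x1, x5, x6, x7, x8, x9, x10, x12}
⟦book⟧ = {x1, x4, x5, x6, x8, x9, x10, x12, x13}
… ∩ ⟦that x6 covered⟧ = {x1, x4, x5, x6, x8, x9, x10, x12, x13} ∩ {x2, x3, x4, x5, x6, x10, x12, x13} = {x4, x5, x6, x10, x12, x13}
… ∩ ⟦right of x11⟧ = {x4, x5, x6, x10, x12, x13} ∩ {x1, x2, x3, x6, x9, x10, x12} = {x6, x10, x12}
… ∩ ⟦above x2⟧ = {x6, x10, x12} ∩ {x2, x3, x10, x11, x12, x13} = {x10, x12}
… ∩ ⟦near x2⟧ = {x10, x12} ∩ {x1, x5, x6, x7, x8, x9, x10, x12} = {x10, x12}
So ⟦book that x6 covered right of x11 above x2 near x2⟧ = {x10, x12}.

{x10, x12}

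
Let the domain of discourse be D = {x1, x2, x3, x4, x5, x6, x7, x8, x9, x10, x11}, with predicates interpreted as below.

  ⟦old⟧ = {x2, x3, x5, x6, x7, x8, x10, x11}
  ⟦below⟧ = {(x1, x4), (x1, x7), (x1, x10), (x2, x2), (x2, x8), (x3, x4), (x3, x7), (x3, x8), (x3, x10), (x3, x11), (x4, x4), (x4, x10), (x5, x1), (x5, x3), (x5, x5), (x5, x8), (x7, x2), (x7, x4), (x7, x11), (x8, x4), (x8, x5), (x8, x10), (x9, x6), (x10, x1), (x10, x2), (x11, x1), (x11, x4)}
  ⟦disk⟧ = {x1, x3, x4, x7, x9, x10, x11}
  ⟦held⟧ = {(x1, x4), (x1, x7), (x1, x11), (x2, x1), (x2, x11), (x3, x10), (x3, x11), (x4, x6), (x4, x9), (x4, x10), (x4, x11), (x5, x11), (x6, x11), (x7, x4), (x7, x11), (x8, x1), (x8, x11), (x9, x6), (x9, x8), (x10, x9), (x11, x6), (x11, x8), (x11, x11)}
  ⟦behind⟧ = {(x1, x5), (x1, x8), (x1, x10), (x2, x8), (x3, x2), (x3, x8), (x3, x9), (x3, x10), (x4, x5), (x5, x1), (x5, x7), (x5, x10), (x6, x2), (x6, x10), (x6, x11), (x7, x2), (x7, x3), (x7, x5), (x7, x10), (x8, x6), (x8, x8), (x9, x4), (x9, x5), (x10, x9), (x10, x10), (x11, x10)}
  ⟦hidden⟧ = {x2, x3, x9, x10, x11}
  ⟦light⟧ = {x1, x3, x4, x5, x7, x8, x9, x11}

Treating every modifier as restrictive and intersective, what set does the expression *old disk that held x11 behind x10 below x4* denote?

{x3, x7, x11}

⟦that held x11⟧ = {x : ⟨x, x11⟩ ∈ ⟦held⟧} = {x1, x2, x3, x4, x5, x6, x7, x8, x11}
⟦behind x10⟧ = {x : ⟨x, x10⟩ ∈ ⟦behind⟧} = {x1, x3, x5, x6, x7, x10, x11}
⟦below x4⟧ = {x : ⟨x, x4⟩ ∈ ⟦below⟧} = {x1, x3, x4, x7, x8, x11}
⟦disk⟧ = {x1, x3, x4, x7, x9, x10, x11}
… ∩ ⟦that held x11⟧ = {x1, x3, x4, x7, x9, x10, x11} ∩ {x1, x2, x3, x4, x5, x6, x7, x8, x11} = {x1, x3, x4, x7, x11}
… ∩ ⟦behind x10⟧ = {x1, x3, x4, x7, x11} ∩ {x1, x3, x5, x6, x7, x10, x11} = {x1, x3, x7, x11}
… ∩ ⟦below x4⟧ = {x1, x3, x7, x11} ∩ {x1, x3, x4, x7, x8, x11} = {x1, x3, x7, x11}
… ∩ ⟦old⟧ = {x1, x3, x7, x11} ∩ {x2, x3, x5, x6, x7, x8, x10, x11} = {x3, x7, x11}
So ⟦old disk that held x11 behind x10 below x4⟧ = {x3, x7, x11}.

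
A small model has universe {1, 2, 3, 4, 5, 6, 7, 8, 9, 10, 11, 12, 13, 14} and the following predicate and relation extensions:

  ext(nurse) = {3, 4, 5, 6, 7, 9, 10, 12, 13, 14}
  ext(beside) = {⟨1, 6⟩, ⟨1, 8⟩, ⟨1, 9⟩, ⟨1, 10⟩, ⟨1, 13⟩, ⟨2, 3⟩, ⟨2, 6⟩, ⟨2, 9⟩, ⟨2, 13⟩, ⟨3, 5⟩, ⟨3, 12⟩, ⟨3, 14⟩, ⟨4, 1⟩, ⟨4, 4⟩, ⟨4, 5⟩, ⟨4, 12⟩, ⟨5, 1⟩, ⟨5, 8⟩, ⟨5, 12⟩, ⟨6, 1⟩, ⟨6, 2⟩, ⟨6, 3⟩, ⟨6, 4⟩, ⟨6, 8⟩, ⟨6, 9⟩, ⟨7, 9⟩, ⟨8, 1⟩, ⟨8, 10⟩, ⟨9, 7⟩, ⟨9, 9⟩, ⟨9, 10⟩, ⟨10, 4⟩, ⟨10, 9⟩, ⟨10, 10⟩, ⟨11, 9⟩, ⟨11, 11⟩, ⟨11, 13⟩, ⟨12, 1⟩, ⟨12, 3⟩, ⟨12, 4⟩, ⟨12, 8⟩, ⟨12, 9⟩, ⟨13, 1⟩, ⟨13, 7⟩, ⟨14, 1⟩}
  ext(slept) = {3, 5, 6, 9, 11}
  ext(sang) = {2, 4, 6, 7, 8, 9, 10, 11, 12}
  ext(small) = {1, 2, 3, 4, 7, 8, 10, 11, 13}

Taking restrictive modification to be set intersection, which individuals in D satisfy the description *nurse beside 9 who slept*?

⟦beside 9⟧ = {x : ⟨x, 9⟩ ∈ ⟦beside⟧} = {1, 2, 6, 7, 9, 10, 11, 12}
⟦who slept⟧ = ⟦slept⟧ = {3, 5, 6, 9, 11}
⟦nurse⟧ = {3, 4, 5, 6, 7, 9, 10, 12, 13, 14}
… ∩ ⟦beside 9⟧ = {3, 4, 5, 6, 7, 9, 10, 12, 13, 14} ∩ {1, 2, 6, 7, 9, 10, 11, 12} = {6, 7, 9, 10, 12}
… ∩ ⟦who slept⟧ = {6, 7, 9, 10, 12} ∩ {3, 5, 6, 9, 11} = {6, 9}
So ⟦nurse beside 9 who slept⟧ = {6, 9}.

{6, 9}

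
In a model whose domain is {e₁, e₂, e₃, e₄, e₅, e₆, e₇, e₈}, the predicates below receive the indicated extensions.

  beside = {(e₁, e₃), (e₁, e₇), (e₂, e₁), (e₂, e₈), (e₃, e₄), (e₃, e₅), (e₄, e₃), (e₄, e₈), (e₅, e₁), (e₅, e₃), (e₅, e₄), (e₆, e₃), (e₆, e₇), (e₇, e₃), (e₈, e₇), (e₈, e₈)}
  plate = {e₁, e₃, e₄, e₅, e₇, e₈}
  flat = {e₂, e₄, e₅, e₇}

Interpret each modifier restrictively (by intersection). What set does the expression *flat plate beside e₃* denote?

⟦beside e₃⟧ = {x : ⟨x, e₃⟩ ∈ ⟦beside⟧} = {e₁, e₄, e₅, e₆, e₇}
⟦plate⟧ = {e₁, e₃, e₄, e₅, e₇, e₈}
… ∩ ⟦beside e₃⟧ = {e₁, e₃, e₄, e₅, e₇, e₈} ∩ {e₁, e₄, e₅, e₆, e₇} = {e₁, e₄, e₅, e₇}
… ∩ ⟦flat⟧ = {e₁, e₄, e₅, e₇} ∩ {e₂, e₄, e₅, e₇} = {e₄, e₅, e₇}
So ⟦flat plate beside e₃⟧ = {e₄, e₅, e₇}.

{e₄, e₅, e₇}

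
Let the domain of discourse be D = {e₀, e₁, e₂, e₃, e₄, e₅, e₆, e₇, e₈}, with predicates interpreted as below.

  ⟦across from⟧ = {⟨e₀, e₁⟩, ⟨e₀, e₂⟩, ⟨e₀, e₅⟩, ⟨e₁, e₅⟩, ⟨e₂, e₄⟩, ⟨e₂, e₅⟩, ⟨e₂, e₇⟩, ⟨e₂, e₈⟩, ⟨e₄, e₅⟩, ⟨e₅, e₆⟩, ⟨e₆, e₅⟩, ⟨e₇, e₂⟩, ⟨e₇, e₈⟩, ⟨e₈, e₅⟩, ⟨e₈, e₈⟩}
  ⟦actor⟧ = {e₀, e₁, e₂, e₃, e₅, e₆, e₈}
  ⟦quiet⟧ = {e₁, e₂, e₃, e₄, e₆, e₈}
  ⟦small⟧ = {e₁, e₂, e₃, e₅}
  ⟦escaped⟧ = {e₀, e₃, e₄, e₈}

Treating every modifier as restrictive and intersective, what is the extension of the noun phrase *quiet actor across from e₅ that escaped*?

{e₈}

⟦across from e₅⟧ = {x : ⟨x, e₅⟩ ∈ ⟦across from⟧} = {e₀, e₁, e₂, e₄, e₆, e₈}
⟦that escaped⟧ = ⟦escaped⟧ = {e₀, e₃, e₄, e₈}
⟦actor⟧ = {e₀, e₁, e₂, e₃, e₅, e₆, e₈}
… ∩ ⟦across from e₅⟧ = {e₀, e₁, e₂, e₃, e₅, e₆, e₈} ∩ {e₀, e₁, e₂, e₄, e₆, e₈} = {e₀, e₁, e₂, e₆, e₈}
… ∩ ⟦that escaped⟧ = {e₀, e₁, e₂, e₆, e₈} ∩ {e₀, e₃, e₄, e₈} = {e₀, e₈}
… ∩ ⟦quiet⟧ = {e₀, e₈} ∩ {e₁, e₂, e₃, e₄, e₆, e₈} = {e₈}
So ⟦quiet actor across from e₅ that escaped⟧ = {e₈}.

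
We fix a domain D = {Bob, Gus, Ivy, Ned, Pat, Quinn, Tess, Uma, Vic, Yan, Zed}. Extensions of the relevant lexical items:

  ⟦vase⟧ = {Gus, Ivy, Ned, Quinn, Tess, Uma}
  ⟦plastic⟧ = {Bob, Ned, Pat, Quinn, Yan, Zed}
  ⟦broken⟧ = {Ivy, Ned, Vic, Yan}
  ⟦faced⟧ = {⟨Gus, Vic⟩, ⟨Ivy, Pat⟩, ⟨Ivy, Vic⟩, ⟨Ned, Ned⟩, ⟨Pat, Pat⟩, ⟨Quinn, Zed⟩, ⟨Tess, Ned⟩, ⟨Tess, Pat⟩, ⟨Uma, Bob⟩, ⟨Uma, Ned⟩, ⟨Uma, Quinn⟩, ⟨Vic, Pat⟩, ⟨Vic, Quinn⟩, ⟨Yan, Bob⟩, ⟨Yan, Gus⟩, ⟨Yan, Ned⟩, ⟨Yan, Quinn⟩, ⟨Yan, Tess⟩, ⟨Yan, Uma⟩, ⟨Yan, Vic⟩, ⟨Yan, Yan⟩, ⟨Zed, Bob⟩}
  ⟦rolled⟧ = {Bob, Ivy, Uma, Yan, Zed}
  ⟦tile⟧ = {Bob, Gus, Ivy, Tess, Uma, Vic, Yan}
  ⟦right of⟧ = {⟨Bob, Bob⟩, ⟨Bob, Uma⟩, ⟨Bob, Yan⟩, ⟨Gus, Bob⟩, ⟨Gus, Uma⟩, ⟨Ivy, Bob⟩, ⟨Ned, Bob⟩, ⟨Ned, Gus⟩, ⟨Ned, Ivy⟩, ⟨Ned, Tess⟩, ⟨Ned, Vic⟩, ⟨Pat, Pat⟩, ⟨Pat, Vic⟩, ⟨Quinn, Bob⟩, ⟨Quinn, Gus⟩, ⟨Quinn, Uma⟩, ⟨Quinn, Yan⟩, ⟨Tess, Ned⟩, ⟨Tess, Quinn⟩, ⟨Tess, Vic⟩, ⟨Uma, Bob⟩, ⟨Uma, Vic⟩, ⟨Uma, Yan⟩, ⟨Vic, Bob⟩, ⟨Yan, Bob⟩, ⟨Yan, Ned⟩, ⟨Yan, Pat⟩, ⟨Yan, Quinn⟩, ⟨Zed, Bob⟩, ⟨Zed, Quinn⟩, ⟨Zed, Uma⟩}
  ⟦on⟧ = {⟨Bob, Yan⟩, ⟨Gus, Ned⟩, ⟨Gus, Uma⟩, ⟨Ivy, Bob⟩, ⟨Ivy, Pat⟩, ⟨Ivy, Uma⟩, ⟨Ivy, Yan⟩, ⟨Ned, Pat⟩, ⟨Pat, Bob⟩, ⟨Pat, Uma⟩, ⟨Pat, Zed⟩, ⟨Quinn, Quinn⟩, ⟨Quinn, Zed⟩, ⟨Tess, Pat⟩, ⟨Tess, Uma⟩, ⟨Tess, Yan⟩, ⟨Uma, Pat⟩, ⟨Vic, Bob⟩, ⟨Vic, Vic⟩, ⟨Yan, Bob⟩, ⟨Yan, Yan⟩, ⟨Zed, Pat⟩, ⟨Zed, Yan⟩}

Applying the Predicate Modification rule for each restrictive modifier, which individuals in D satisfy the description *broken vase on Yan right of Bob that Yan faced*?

∅

⟦on Yan⟧ = {x : ⟨x, Yan⟩ ∈ ⟦on⟧} = {Bob, Ivy, Tess, Yan, Zed}
⟦right of Bob⟧ = {x : ⟨x, Bob⟩ ∈ ⟦right of⟧} = {Bob, Gus, Ivy, Ned, Quinn, Uma, Vic, Yan, Zed}
⟦that Yan faced⟧ = {x : ⟨Yan, x⟩ ∈ ⟦faced⟧} = {Bob, Gus, Ned, Quinn, Tess, Uma, Vic, Yan}
⟦vase⟧ = {Gus, Ivy, Ned, Quinn, Tess, Uma}
… ∩ ⟦on Yan⟧ = {Gus, Ivy, Ned, Quinn, Tess, Uma} ∩ {Bob, Ivy, Tess, Yan, Zed} = {Ivy, Tess}
… ∩ ⟦right of Bob⟧ = {Ivy, Tess} ∩ {Bob, Gus, Ivy, Ned, Quinn, Uma, Vic, Yan, Zed} = {Ivy}
… ∩ ⟦that Yan faced⟧ = {Ivy} ∩ {Bob, Gus, Ned, Quinn, Tess, Uma, Vic, Yan} = ∅
… ∩ ⟦broken⟧ = ∅ ∩ {Ivy, Ned, Vic, Yan} = ∅
So ⟦broken vase on Yan right of Bob that Yan faced⟧ = ∅.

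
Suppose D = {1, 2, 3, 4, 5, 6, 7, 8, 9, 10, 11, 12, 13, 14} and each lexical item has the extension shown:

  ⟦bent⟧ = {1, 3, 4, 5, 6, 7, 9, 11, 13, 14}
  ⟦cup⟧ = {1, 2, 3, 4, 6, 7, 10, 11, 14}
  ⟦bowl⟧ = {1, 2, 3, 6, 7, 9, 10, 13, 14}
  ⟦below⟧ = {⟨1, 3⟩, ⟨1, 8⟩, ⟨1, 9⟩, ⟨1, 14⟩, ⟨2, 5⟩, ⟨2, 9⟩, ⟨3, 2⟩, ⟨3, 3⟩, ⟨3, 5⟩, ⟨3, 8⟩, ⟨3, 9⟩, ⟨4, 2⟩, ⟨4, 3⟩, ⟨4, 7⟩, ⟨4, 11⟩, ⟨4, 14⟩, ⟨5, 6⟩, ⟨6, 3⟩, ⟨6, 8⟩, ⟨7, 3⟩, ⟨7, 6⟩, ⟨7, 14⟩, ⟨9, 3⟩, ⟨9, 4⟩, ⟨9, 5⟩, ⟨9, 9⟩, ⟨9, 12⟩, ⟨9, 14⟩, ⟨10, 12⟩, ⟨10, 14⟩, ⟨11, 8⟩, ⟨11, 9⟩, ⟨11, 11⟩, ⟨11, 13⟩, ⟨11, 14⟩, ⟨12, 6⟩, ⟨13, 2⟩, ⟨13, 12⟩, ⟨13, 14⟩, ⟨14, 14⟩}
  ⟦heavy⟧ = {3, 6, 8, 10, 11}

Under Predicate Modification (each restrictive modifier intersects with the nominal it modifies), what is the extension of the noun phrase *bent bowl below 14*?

⟦below 14⟧ = {x : ⟨x, 14⟩ ∈ ⟦below⟧} = {1, 4, 7, 9, 10, 11, 13, 14}
⟦bowl⟧ = {1, 2, 3, 6, 7, 9, 10, 13, 14}
… ∩ ⟦below 14⟧ = {1, 2, 3, 6, 7, 9, 10, 13, 14} ∩ {1, 4, 7, 9, 10, 11, 13, 14} = {1, 7, 9, 10, 13, 14}
… ∩ ⟦bent⟧ = {1, 7, 9, 10, 13, 14} ∩ {1, 3, 4, 5, 6, 7, 9, 11, 13, 14} = {1, 7, 9, 13, 14}
So ⟦bent bowl below 14⟧ = {1, 7, 9, 13, 14}.

{1, 7, 9, 13, 14}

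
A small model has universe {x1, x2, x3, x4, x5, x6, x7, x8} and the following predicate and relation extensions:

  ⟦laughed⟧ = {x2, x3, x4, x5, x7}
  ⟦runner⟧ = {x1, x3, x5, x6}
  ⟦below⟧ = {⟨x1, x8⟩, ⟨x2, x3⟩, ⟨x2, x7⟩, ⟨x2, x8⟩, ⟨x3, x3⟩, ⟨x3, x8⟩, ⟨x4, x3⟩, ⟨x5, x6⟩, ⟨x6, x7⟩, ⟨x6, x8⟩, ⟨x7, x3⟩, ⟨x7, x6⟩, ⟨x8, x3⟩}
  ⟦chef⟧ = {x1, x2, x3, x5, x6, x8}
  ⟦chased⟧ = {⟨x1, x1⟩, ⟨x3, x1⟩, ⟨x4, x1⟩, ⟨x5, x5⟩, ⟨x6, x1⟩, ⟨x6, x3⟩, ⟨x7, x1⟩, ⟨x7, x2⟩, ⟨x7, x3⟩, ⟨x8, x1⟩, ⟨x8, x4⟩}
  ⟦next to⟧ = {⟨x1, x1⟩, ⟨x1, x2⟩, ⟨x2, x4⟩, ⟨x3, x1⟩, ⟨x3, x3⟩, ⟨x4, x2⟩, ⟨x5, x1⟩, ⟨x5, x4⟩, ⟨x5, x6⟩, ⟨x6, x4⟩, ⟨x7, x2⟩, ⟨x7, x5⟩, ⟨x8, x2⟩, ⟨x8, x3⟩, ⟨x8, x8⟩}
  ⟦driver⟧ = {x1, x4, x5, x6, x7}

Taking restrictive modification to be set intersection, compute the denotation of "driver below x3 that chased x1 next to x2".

{x4, x7}

⟦below x3⟧ = {x : ⟨x, x3⟩ ∈ ⟦below⟧} = {x2, x3, x4, x7, x8}
⟦that chased x1⟧ = {x : ⟨x, x1⟩ ∈ ⟦chased⟧} = {x1, x3, x4, x6, x7, x8}
⟦next to x2⟧ = {x : ⟨x, x2⟩ ∈ ⟦next to⟧} = {x1, x4, x7, x8}
⟦driver⟧ = {x1, x4, x5, x6, x7}
… ∩ ⟦below x3⟧ = {x1, x4, x5, x6, x7} ∩ {x2, x3, x4, x7, x8} = {x4, x7}
… ∩ ⟦that chased x1⟧ = {x4, x7} ∩ {x1, x3, x4, x6, x7, x8} = {x4, x7}
… ∩ ⟦next to x2⟧ = {x4, x7} ∩ {x1, x4, x7, x8} = {x4, x7}
So ⟦driver below x3 that chased x1 next to x2⟧ = {x4, x7}.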